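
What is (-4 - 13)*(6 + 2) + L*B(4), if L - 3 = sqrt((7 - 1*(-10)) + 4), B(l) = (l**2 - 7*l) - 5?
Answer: -187 - 17*sqrt(21) ≈ -264.90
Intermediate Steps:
B(l) = -5 + l**2 - 7*l
L = 3 + sqrt(21) (L = 3 + sqrt((7 - 1*(-10)) + 4) = 3 + sqrt((7 + 10) + 4) = 3 + sqrt(17 + 4) = 3 + sqrt(21) ≈ 7.5826)
(-4 - 13)*(6 + 2) + L*B(4) = (-4 - 13)*(6 + 2) + (3 + sqrt(21))*(-5 + 4**2 - 7*4) = -17*8 + (3 + sqrt(21))*(-5 + 16 - 28) = -136 + (3 + sqrt(21))*(-17) = -136 + (-51 - 17*sqrt(21)) = -187 - 17*sqrt(21)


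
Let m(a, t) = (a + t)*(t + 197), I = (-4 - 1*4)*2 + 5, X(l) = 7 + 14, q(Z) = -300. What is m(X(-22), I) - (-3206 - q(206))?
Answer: 4766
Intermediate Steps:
X(l) = 21
I = -11 (I = (-4 - 4)*2 + 5 = -8*2 + 5 = -16 + 5 = -11)
m(a, t) = (197 + t)*(a + t) (m(a, t) = (a + t)*(197 + t) = (197 + t)*(a + t))
m(X(-22), I) - (-3206 - q(206)) = ((-11)**2 + 197*21 + 197*(-11) + 21*(-11)) - (-3206 - 1*(-300)) = (121 + 4137 - 2167 - 231) - (-3206 + 300) = 1860 - 1*(-2906) = 1860 + 2906 = 4766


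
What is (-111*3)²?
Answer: 110889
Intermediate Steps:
(-111*3)² = (-333)² = 110889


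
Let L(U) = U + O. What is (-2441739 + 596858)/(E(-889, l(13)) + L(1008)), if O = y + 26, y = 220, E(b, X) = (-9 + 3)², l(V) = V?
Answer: -1844881/1290 ≈ -1430.1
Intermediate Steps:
E(b, X) = 36 (E(b, X) = (-6)² = 36)
O = 246 (O = 220 + 26 = 246)
L(U) = 246 + U (L(U) = U + 246 = 246 + U)
(-2441739 + 596858)/(E(-889, l(13)) + L(1008)) = (-2441739 + 596858)/(36 + (246 + 1008)) = -1844881/(36 + 1254) = -1844881/1290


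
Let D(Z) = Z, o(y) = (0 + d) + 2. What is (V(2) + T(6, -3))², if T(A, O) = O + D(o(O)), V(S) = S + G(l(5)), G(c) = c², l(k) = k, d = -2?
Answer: 576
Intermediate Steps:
o(y) = 0 (o(y) = (0 - 2) + 2 = -2 + 2 = 0)
V(S) = 25 + S (V(S) = S + 5² = S + 25 = 25 + S)
T(A, O) = O (T(A, O) = O + 0 = O)
(V(2) + T(6, -3))² = ((25 + 2) - 3)² = (27 - 3)² = 24² = 576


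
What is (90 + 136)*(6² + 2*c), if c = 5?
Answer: 10396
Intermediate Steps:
(90 + 136)*(6² + 2*c) = (90 + 136)*(6² + 2*5) = 226*(36 + 10) = 226*46 = 10396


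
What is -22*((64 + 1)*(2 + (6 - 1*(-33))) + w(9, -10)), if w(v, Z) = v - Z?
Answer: -59048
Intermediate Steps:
-22*((64 + 1)*(2 + (6 - 1*(-33))) + w(9, -10)) = -22*((64 + 1)*(2 + (6 - 1*(-33))) + (9 - 1*(-10))) = -22*(65*(2 + (6 + 33)) + (9 + 10)) = -22*(65*(2 + 39) + 19) = -22*(65*41 + 19) = -22*(2665 + 19) = -22*2684 = -59048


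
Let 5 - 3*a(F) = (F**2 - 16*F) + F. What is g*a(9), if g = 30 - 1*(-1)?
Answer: 1829/3 ≈ 609.67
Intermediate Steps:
g = 31 (g = 30 + 1 = 31)
a(F) = 5/3 + 5*F - F**2/3 (a(F) = 5/3 - ((F**2 - 16*F) + F)/3 = 5/3 - (F**2 - 15*F)/3 = 5/3 + (5*F - F**2/3) = 5/3 + 5*F - F**2/3)
g*a(9) = 31*(5/3 + 5*9 - 1/3*9**2) = 31*(5/3 + 45 - 1/3*81) = 31*(5/3 + 45 - 27) = 31*(59/3) = 1829/3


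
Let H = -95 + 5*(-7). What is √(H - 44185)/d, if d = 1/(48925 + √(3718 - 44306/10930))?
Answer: I*(√196619554428703 + 53475025*√44315)/1093 ≈ 1.0312e+7*I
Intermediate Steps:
H = -130 (H = -95 - 35 = -130)
d = 1/(48925 + √110921558405/5465) (d = 1/(48925 + √(3718 - 44306*1/10930)) = 1/(48925 + √(3718 - 22153/5465)) = 1/(48925 + √(20296717/5465)) = 1/(48925 + √110921558405/5465) ≈ 2.0414e-5)
√(H - 44185)/d = √(-130 - 44185)/((√10930/(√40593434 + 48925*√10930))) = √(-44315)*(√10930*(√40593434 + 48925*√10930)/10930) = (I*√44315)*(√10930*(√40593434 + 48925*√10930)/10930) = I*√19374518*(√40593434 + 48925*√10930)/2186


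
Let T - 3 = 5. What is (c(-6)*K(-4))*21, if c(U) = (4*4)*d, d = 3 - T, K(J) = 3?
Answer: -5040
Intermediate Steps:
T = 8 (T = 3 + 5 = 8)
d = -5 (d = 3 - 1*8 = 3 - 8 = -5)
c(U) = -80 (c(U) = (4*4)*(-5) = 16*(-5) = -80)
(c(-6)*K(-4))*21 = -80*3*21 = -240*21 = -5040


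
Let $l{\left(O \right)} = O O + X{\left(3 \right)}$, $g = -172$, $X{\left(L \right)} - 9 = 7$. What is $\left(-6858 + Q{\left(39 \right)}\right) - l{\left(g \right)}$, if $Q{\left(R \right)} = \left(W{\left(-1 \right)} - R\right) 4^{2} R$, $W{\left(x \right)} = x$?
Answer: $-61418$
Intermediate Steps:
$X{\left(L \right)} = 16$ ($X{\left(L \right)} = 9 + 7 = 16$)
$Q{\left(R \right)} = R \left(-16 - 16 R\right)$ ($Q{\left(R \right)} = \left(-1 - R\right) 4^{2} R = \left(-1 - R\right) 16 R = \left(-16 - 16 R\right) R = R \left(-16 - 16 R\right)$)
$l{\left(O \right)} = 16 + O^{2}$ ($l{\left(O \right)} = O O + 16 = O^{2} + 16 = 16 + O^{2}$)
$\left(-6858 + Q{\left(39 \right)}\right) - l{\left(g \right)} = \left(-6858 - 624 \left(1 + 39\right)\right) - \left(16 + \left(-172\right)^{2}\right) = \left(-6858 - 624 \cdot 40\right) - \left(16 + 29584\right) = \left(-6858 - 24960\right) - 29600 = -31818 - 29600 = -61418$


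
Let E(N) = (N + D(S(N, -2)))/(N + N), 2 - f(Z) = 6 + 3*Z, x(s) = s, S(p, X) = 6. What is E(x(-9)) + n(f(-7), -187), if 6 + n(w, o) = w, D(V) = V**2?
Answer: 19/2 ≈ 9.5000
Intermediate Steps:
f(Z) = -4 - 3*Z (f(Z) = 2 - (6 + 3*Z) = 2 + (-6 - 3*Z) = -4 - 3*Z)
n(w, o) = -6 + w
E(N) = (36 + N)/(2*N) (E(N) = (N + 6**2)/(N + N) = (N + 36)/((2*N)) = (36 + N)*(1/(2*N)) = (36 + N)/(2*N))
E(x(-9)) + n(f(-7), -187) = (1/2)*(36 - 9)/(-9) + (-6 + (-4 - 3*(-7))) = (1/2)*(-1/9)*27 + (-6 + (-4 + 21)) = -3/2 + (-6 + 17) = -3/2 + 11 = 19/2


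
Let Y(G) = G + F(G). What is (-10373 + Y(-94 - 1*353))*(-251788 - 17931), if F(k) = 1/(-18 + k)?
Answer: 1357037474419/465 ≈ 2.9184e+9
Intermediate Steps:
Y(G) = G + 1/(-18 + G)
(-10373 + Y(-94 - 1*353))*(-251788 - 17931) = (-10373 + (1 + (-94 - 1*353)*(-18 + (-94 - 1*353)))/(-18 + (-94 - 1*353)))*(-251788 - 17931) = (-10373 + (1 + (-94 - 353)*(-18 + (-94 - 353)))/(-18 + (-94 - 353)))*(-269719) = (-10373 + (1 - 447*(-18 - 447))/(-18 - 447))*(-269719) = (-10373 + (1 - 447*(-465))/(-465))*(-269719) = (-10373 - (1 + 207855)/465)*(-269719) = (-10373 - 1/465*207856)*(-269719) = (-10373 - 207856/465)*(-269719) = -5031301/465*(-269719) = 1357037474419/465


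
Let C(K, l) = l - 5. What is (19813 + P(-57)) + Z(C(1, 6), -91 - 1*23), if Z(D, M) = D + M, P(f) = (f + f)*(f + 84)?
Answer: 16622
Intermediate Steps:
P(f) = 2*f*(84 + f) (P(f) = (2*f)*(84 + f) = 2*f*(84 + f))
C(K, l) = -5 + l
(19813 + P(-57)) + Z(C(1, 6), -91 - 1*23) = (19813 + 2*(-57)*(84 - 57)) + ((-5 + 6) + (-91 - 1*23)) = (19813 + 2*(-57)*27) + (1 + (-91 - 23)) = (19813 - 3078) + (1 - 114) = 16735 - 113 = 16622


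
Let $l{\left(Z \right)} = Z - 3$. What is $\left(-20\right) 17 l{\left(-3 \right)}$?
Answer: $2040$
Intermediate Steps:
$l{\left(Z \right)} = -3 + Z$
$\left(-20\right) 17 l{\left(-3 \right)} = \left(-20\right) 17 \left(-3 - 3\right) = \left(-340\right) \left(-6\right) = 2040$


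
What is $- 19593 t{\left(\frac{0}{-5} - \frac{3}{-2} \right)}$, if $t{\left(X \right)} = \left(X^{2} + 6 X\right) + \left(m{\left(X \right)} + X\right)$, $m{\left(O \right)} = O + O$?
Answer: $- \frac{1234359}{4} \approx -3.0859 \cdot 10^{5}$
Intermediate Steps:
$m{\left(O \right)} = 2 O$
$t{\left(X \right)} = X^{2} + 9 X$ ($t{\left(X \right)} = \left(X^{2} + 6 X\right) + \left(2 X + X\right) = \left(X^{2} + 6 X\right) + 3 X = X^{2} + 9 X$)
$- 19593 t{\left(\frac{0}{-5} - \frac{3}{-2} \right)} = - 19593 \left(\frac{0}{-5} - \frac{3}{-2}\right) \left(9 + \left(\frac{0}{-5} - \frac{3}{-2}\right)\right) = - 19593 \left(0 \left(- \frac{1}{5}\right) - - \frac{3}{2}\right) \left(9 + \left(0 \left(- \frac{1}{5}\right) - - \frac{3}{2}\right)\right) = - 19593 \left(0 + \frac{3}{2}\right) \left(9 + \left(0 + \frac{3}{2}\right)\right) = - 19593 \frac{3 \left(9 + \frac{3}{2}\right)}{2} = - 19593 \cdot \frac{3}{2} \cdot \frac{21}{2} = \left(-19593\right) \frac{63}{4} = - \frac{1234359}{4}$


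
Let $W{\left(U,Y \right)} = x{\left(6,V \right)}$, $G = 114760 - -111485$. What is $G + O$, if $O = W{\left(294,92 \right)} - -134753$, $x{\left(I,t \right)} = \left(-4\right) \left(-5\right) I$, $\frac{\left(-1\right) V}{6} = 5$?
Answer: $361118$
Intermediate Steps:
$V = -30$ ($V = \left(-6\right) 5 = -30$)
$G = 226245$ ($G = 114760 + 111485 = 226245$)
$x{\left(I,t \right)} = 20 I$
$W{\left(U,Y \right)} = 120$ ($W{\left(U,Y \right)} = 20 \cdot 6 = 120$)
$O = 134873$ ($O = 120 - -134753 = 120 + 134753 = 134873$)
$G + O = 226245 + 134873 = 361118$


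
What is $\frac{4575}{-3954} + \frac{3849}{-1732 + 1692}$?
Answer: $- \frac{2566991}{26360} \approx -97.382$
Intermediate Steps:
$\frac{4575}{-3954} + \frac{3849}{-1732 + 1692} = 4575 \left(- \frac{1}{3954}\right) + \frac{3849}{-40} = - \frac{1525}{1318} + 3849 \left(- \frac{1}{40}\right) = - \frac{1525}{1318} - \frac{3849}{40} = - \frac{2566991}{26360}$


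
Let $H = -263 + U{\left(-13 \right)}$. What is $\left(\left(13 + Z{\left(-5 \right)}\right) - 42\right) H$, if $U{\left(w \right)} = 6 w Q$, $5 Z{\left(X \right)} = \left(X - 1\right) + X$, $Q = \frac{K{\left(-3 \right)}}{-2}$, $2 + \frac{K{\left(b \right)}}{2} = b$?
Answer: $\frac{101868}{5} \approx 20374.0$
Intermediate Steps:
$K{\left(b \right)} = -4 + 2 b$
$Q = 5$ ($Q = \frac{-4 + 2 \left(-3\right)}{-2} = \left(-4 - 6\right) \left(- \frac{1}{2}\right) = \left(-10\right) \left(- \frac{1}{2}\right) = 5$)
$Z{\left(X \right)} = - \frac{1}{5} + \frac{2 X}{5}$ ($Z{\left(X \right)} = \frac{\left(X - 1\right) + X}{5} = \frac{\left(-1 + X\right) + X}{5} = \frac{-1 + 2 X}{5} = - \frac{1}{5} + \frac{2 X}{5}$)
$U{\left(w \right)} = 30 w$ ($U{\left(w \right)} = 6 w 5 = 30 w$)
$H = -653$ ($H = -263 + 30 \left(-13\right) = -263 - 390 = -653$)
$\left(\left(13 + Z{\left(-5 \right)}\right) - 42\right) H = \left(\left(13 + \left(- \frac{1}{5} + \frac{2}{5} \left(-5\right)\right)\right) - 42\right) \left(-653\right) = \left(\left(13 - \frac{11}{5}\right) - 42\right) \left(-653\right) = \left(\frac{54}{5} - 42\right) \left(-653\right) = \left(- \frac{156}{5}\right) \left(-653\right) = \frac{101868}{5}$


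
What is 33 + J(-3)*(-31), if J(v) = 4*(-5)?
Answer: 653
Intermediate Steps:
J(v) = -20
33 + J(-3)*(-31) = 33 - 20*(-31) = 33 + 620 = 653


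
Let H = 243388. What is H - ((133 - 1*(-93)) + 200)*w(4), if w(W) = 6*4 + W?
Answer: 231460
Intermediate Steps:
w(W) = 24 + W
H - ((133 - 1*(-93)) + 200)*w(4) = 243388 - ((133 - 1*(-93)) + 200)*(24 + 4) = 243388 - ((133 + 93) + 200)*28 = 243388 - (226 + 200)*28 = 243388 - 426*28 = 243388 - 1*11928 = 243388 - 11928 = 231460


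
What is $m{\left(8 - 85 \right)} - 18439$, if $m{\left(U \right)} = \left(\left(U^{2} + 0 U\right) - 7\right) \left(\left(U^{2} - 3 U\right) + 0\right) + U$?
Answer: $36461004$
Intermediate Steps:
$m{\left(U \right)} = U + \left(-7 + U^{2}\right) \left(U^{2} - 3 U\right)$ ($m{\left(U \right)} = \left(\left(U^{2} + 0\right) - 7\right) \left(U^{2} - 3 U\right) + U = \left(U^{2} - 7\right) \left(U^{2} - 3 U\right) + U = \left(-7 + U^{2}\right) \left(U^{2} - 3 U\right) + U = U + \left(-7 + U^{2}\right) \left(U^{2} - 3 U\right)$)
$m{\left(8 - 85 \right)} - 18439 = \left(8 - 85\right) \left(22 + \left(8 - 85\right)^{3} - 7 \left(8 - 85\right) - 3 \left(8 - 85\right)^{2}\right) - 18439 = - 77 \left(22 + \left(-77\right)^{3} - -539 - 3 \left(-77\right)^{2}\right) - 18439 = - 77 \left(22 - 456533 + 539 - 17787\right) - 18439 = \left(-77\right) \left(-473759\right) - 18439 = 36479443 - 18439 = 36461004$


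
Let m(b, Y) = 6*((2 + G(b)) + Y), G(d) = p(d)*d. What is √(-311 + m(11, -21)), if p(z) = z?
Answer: √301 ≈ 17.349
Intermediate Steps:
G(d) = d² (G(d) = d*d = d²)
m(b, Y) = 12 + 6*Y + 6*b² (m(b, Y) = 6*((2 + b²) + Y) = 6*(2 + Y + b²) = 12 + 6*Y + 6*b²)
√(-311 + m(11, -21)) = √(-311 + (12 + 6*(-21) + 6*11²)) = √(-311 + (12 - 126 + 6*121)) = √(-311 + (12 - 126 + 726)) = √(-311 + 612) = √301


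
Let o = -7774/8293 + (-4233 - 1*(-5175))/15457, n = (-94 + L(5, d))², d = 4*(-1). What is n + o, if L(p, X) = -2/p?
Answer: 28554736216584/3204622525 ≈ 8910.5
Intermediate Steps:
d = -4
n = 222784/25 (n = (-94 - 2/5)² = (-94 - 2*⅕)² = (-94 - ⅖)² = (-472/5)² = 222784/25 ≈ 8911.4)
o = -112350712/128184901 (o = -7774*1/8293 + (-4233 + 5175)*(1/15457) = -7774/8293 + 942*(1/15457) = -7774/8293 + 942/15457 = -112350712/128184901 ≈ -0.87647)
n + o = 222784/25 - 112350712/128184901 = 28554736216584/3204622525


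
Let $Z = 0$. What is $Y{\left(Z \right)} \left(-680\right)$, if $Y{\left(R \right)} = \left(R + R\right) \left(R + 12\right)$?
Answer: $0$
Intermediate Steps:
$Y{\left(R \right)} = 2 R \left(12 + R\right)$
$Y{\left(Z \right)} \left(-680\right) = 2 \cdot 0 \left(12 + 0\right) \left(-680\right) = 2 \cdot 0 \cdot 12 \left(-680\right) = 0 \left(-680\right) = 0$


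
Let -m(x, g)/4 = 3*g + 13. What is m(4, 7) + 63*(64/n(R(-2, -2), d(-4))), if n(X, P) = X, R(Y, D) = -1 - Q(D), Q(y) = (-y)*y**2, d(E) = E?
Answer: -584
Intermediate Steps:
m(x, g) = -52 - 12*g (m(x, g) = -4*(3*g + 13) = -4*(13 + 3*g) = -52 - 12*g)
Q(y) = -y**3
R(Y, D) = -1 + D**3 (R(Y, D) = -1 - (-1)*D**3 = -1 + D**3)
m(4, 7) + 63*(64/n(R(-2, -2), d(-4))) = (-52 - 12*7) + 63*(64/(-1 + (-2)**3)) = (-52 - 84) + 63*(64/(-1 - 8)) = -136 + 63*(64/(-9)) = -136 + 63*(64*(-1/9)) = -136 + 63*(-64/9) = -136 - 448 = -584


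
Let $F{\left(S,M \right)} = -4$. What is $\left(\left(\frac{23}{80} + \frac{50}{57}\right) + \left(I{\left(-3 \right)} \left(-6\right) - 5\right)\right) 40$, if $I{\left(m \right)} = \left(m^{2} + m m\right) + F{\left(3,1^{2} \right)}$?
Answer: $- \frac{400529}{114} \approx -3513.4$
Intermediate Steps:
$I{\left(m \right)} = -4 + 2 m^{2}$ ($I{\left(m \right)} = \left(m^{2} + m m\right) - 4 = \left(m^{2} + m^{2}\right) - 4 = 2 m^{2} - 4 = -4 + 2 m^{2}$)
$\left(\left(\frac{23}{80} + \frac{50}{57}\right) + \left(I{\left(-3 \right)} \left(-6\right) - 5\right)\right) 40 = \left(\left(\frac{23}{80} + \frac{50}{57}\right) + \left(\left(-4 + 2 \left(-3\right)^{2}\right) \left(-6\right) - 5\right)\right) 40 = \left(\left(23 \cdot \frac{1}{80} + 50 \cdot \frac{1}{57}\right) + \left(\left(-4 + 2 \cdot 9\right) \left(-6\right) - 5\right)\right) 40 = \left(\left(\frac{23}{80} + \frac{50}{57}\right) + \left(\left(-4 + 18\right) \left(-6\right) - 5\right)\right) 40 = \left(\frac{5311}{4560} + \left(14 \left(-6\right) - 5\right)\right) 40 = \left(\frac{5311}{4560} - 89\right) 40 = \left(- \frac{400529}{4560}\right) 40 = - \frac{400529}{114}$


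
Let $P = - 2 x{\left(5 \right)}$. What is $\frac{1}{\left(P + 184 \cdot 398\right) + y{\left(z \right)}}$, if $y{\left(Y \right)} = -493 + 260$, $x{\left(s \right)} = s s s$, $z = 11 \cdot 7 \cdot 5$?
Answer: $\frac{1}{72749} \approx 1.3746 \cdot 10^{-5}$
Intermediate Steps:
$z = 385$ ($z = 77 \cdot 5 = 385$)
$x{\left(s \right)} = s^{3}$ ($x{\left(s \right)} = s^{2} s = s^{3}$)
$y{\left(Y \right)} = -233$
$P = -250$ ($P = - 2 \cdot 5^{3} = \left(-2\right) 125 = -250$)
$\frac{1}{\left(P + 184 \cdot 398\right) + y{\left(z \right)}} = \frac{1}{\left(-250 + 184 \cdot 398\right) - 233} = \frac{1}{\left(-250 + 73232\right) - 233} = \frac{1}{72982 - 233} = \frac{1}{72749}$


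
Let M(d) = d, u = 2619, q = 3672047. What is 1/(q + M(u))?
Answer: 1/3674666 ≈ 2.7213e-7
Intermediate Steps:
1/(q + M(u)) = 1/(3672047 + 2619) = 1/3674666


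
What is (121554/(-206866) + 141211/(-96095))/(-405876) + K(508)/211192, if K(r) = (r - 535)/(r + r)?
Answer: 1069562488914960199/216403591239520564735680 ≈ 4.9424e-6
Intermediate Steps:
K(r) = (-535 + r)/(2*r) (K(r) = (-535 + r)/((2*r)) = (-535 + r)*(1/(2*r)) = (-535 + r)/(2*r))
(121554/(-206866) + 141211/(-96095))/(-405876) + K(508)/211192 = (121554/(-206866) + 141211/(-96095))/(-405876) + ((1/2)*(-535 + 508)/508)/211192 = (121554*(-1/206866) + 141211*(-1/96095))*(-1/405876) + ((1/2)*(1/508)*(-27))*(1/211192) = (-60777/103433 - 141211/96095)*(-1/405876) - 27/1016*1/211192 = -20446243178/9939394135*(-1/405876) - 27/214571072 = 10223121589/2017080766968630 - 27/214571072 = 1069562488914960199/216403591239520564735680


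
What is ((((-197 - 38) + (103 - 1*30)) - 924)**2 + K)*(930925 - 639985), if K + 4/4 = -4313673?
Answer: -911886841320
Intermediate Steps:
K = -4313674 (K = -1 - 4313673 = -4313674)
((((-197 - 38) + (103 - 1*30)) - 924)**2 + K)*(930925 - 639985) = ((((-197 - 38) + (103 - 1*30)) - 924)**2 - 4313674)*(930925 - 639985) = (((-235 + (103 - 30)) - 924)**2 - 4313674)*290940 = (((-235 + 73) - 924)**2 - 4313674)*290940 = ((-162 - 924)**2 - 4313674)*290940 = ((-1086)**2 - 4313674)*290940 = (1179396 - 4313674)*290940 = -3134278*290940 = -911886841320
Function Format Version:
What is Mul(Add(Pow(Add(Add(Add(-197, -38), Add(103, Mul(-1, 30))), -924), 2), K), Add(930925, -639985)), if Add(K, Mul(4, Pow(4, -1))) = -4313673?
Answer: -911886841320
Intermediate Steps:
K = -4313674 (K = Add(-1, -4313673) = -4313674)
Mul(Add(Pow(Add(Add(Add(-197, -38), Add(103, Mul(-1, 30))), -924), 2), K), Add(930925, -639985)) = Mul(Add(Pow(Add(Add(Add(-197, -38), Add(103, Mul(-1, 30))), -924), 2), -4313674), Add(930925, -639985)) = Mul(Add(Pow(Add(Add(-235, Add(103, -30)), -924), 2), -4313674), 290940) = Mul(Add(Pow(Add(Add(-235, 73), -924), 2), -4313674), 290940) = Mul(Add(Pow(Add(-162, -924), 2), -4313674), 290940) = Mul(Add(Pow(-1086, 2), -4313674), 290940) = Mul(Add(1179396, -4313674), 290940) = Mul(-3134278, 290940) = -911886841320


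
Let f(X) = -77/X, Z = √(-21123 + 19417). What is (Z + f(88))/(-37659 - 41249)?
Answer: 7/631264 - I*√1706/78908 ≈ 1.1089e-5 - 0.00052344*I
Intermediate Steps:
Z = I*√1706 (Z = √(-1706) = I*√1706 ≈ 41.304*I)
(Z + f(88))/(-37659 - 41249) = (I*√1706 - 77/88)/(-37659 - 41249) = (I*√1706 - 77*1/88)/(-78908) = (I*√1706 - 7/8)*(-1/78908) = (-7/8 + I*√1706)*(-1/78908) = 7/631264 - I*√1706/78908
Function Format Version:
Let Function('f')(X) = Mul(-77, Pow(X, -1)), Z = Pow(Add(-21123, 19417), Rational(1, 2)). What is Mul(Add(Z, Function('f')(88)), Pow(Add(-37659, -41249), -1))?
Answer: Add(Rational(7, 631264), Mul(Rational(-1, 78908), I, Pow(1706, Rational(1, 2)))) ≈ Add(1.1089e-5, Mul(-0.00052344, I))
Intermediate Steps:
Z = Mul(I, Pow(1706, Rational(1, 2))) (Z = Pow(-1706, Rational(1, 2)) = Mul(I, Pow(1706, Rational(1, 2))) ≈ Mul(41.304, I))
Mul(Add(Z, Function('f')(88)), Pow(Add(-37659, -41249), -1)) = Mul(Add(Mul(I, Pow(1706, Rational(1, 2))), Mul(-77, Pow(88, -1))), Pow(Add(-37659, -41249), -1)) = Mul(Add(Mul(I, Pow(1706, Rational(1, 2))), Mul(-77, Rational(1, 88))), Pow(-78908, -1)) = Mul(Add(Mul(I, Pow(1706, Rational(1, 2))), Rational(-7, 8)), Rational(-1, 78908)) = Mul(Add(Rational(-7, 8), Mul(I, Pow(1706, Rational(1, 2)))), Rational(-1, 78908)) = Add(Rational(7, 631264), Mul(Rational(-1, 78908), I, Pow(1706, Rational(1, 2))))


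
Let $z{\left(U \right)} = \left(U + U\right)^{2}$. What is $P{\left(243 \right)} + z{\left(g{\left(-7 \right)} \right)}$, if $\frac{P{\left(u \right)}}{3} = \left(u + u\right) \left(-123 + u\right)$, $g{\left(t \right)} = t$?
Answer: $175156$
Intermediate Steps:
$z{\left(U \right)} = 4 U^{2}$ ($z{\left(U \right)} = \left(2 U\right)^{2} = 4 U^{2}$)
$P{\left(u \right)} = 6 u \left(-123 + u\right)$ ($P{\left(u \right)} = 3 \left(u + u\right) \left(-123 + u\right) = 3 \cdot 2 u \left(-123 + u\right) = 6 u \left(-123 + u\right)$)
$P{\left(243 \right)} + z{\left(g{\left(-7 \right)} \right)} = 6 \cdot 243 \left(-123 + 243\right) + 4 \left(-7\right)^{2} = 6 \cdot 243 \cdot 120 + 4 \cdot 49 = 174960 + 196 = 175156$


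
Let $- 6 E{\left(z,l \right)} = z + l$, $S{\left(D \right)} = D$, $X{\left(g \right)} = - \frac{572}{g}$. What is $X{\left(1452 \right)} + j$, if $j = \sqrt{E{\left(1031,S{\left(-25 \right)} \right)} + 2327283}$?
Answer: $- \frac{13}{33} + \frac{\sqrt{20944038}}{3} \approx 1525.1$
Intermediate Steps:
$E{\left(z,l \right)} = - \frac{l}{6} - \frac{z}{6}$ ($E{\left(z,l \right)} = - \frac{z + l}{6} = - \frac{l + z}{6} = - \frac{l}{6} - \frac{z}{6}$)
$j = \frac{\sqrt{20944038}}{3}$ ($j = \sqrt{\left(\left(- \frac{1}{6}\right) \left(-25\right) - \frac{1031}{6}\right) + 2327283} = \sqrt{\left(\frac{25}{6} - \frac{1031}{6}\right) + 2327283} = \sqrt{- \frac{503}{3} + 2327283} = \sqrt{\frac{6981346}{3}} = \frac{\sqrt{20944038}}{3} \approx 1525.5$)
$X{\left(1452 \right)} + j = - \frac{572}{1452} + \frac{\sqrt{20944038}}{3} = \left(-572\right) \frac{1}{1452} + \frac{\sqrt{20944038}}{3} = - \frac{13}{33} + \frac{\sqrt{20944038}}{3}$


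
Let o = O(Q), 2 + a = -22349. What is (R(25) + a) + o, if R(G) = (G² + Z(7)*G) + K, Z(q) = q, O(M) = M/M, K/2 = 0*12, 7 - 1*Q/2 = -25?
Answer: -21550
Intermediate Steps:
Q = 64 (Q = 14 - 2*(-25) = 14 + 50 = 64)
K = 0 (K = 2*(0*12) = 2*0 = 0)
O(M) = 1
a = -22351 (a = -2 - 22349 = -22351)
R(G) = G² + 7*G (R(G) = (G² + 7*G) + 0 = G² + 7*G)
o = 1
(R(25) + a) + o = (25*(7 + 25) - 22351) + 1 = (25*32 - 22351) + 1 = (800 - 22351) + 1 = -21551 + 1 = -21550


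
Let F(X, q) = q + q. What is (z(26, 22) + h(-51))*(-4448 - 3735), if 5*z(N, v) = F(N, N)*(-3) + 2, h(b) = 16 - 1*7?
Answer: 891947/5 ≈ 1.7839e+5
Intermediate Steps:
F(X, q) = 2*q
h(b) = 9 (h(b) = 16 - 7 = 9)
z(N, v) = ⅖ - 6*N/5 (z(N, v) = ((2*N)*(-3) + 2)/5 = (-6*N + 2)/5 = (2 - 6*N)/5 = ⅖ - 6*N/5)
(z(26, 22) + h(-51))*(-4448 - 3735) = ((⅖ - 6/5*26) + 9)*(-4448 - 3735) = ((⅖ - 156/5) + 9)*(-8183) = (-154/5 + 9)*(-8183) = -109/5*(-8183) = 891947/5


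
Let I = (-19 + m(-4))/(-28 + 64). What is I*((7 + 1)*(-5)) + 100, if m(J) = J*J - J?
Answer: 890/9 ≈ 98.889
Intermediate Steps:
m(J) = J**2 - J
I = 1/36 (I = (-19 - 4*(-1 - 4))/(-28 + 64) = (-19 - 4*(-5))/36 = (-19 + 20)*(1/36) = 1*(1/36) = 1/36 ≈ 0.027778)
I*((7 + 1)*(-5)) + 100 = ((7 + 1)*(-5))/36 + 100 = (8*(-5))/36 + 100 = (1/36)*(-40) + 100 = -10/9 + 100 = 890/9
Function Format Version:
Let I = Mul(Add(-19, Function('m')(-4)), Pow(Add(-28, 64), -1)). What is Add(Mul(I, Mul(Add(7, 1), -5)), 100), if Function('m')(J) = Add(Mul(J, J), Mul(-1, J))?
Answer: Rational(890, 9) ≈ 98.889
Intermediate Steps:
Function('m')(J) = Add(Pow(J, 2), Mul(-1, J))
I = Rational(1, 36) (I = Mul(Add(-19, Mul(-4, Add(-1, -4))), Pow(Add(-28, 64), -1)) = Mul(Add(-19, Mul(-4, -5)), Pow(36, -1)) = Mul(Add(-19, 20), Rational(1, 36)) = Mul(1, Rational(1, 36)) = Rational(1, 36) ≈ 0.027778)
Add(Mul(I, Mul(Add(7, 1), -5)), 100) = Add(Mul(Rational(1, 36), Mul(Add(7, 1), -5)), 100) = Add(Mul(Rational(1, 36), Mul(8, -5)), 100) = Add(Mul(Rational(1, 36), -40), 100) = Add(Rational(-10, 9), 100) = Rational(890, 9)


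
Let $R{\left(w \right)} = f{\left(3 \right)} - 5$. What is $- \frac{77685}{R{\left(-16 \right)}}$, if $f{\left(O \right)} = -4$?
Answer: $\frac{25895}{3} \approx 8631.7$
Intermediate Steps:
$R{\left(w \right)} = -9$ ($R{\left(w \right)} = -4 - 5 = -9$)
$- \frac{77685}{R{\left(-16 \right)}} = - \frac{77685}{-9} = \left(-77685\right) \left(- \frac{1}{9}\right) = \frac{25895}{3}$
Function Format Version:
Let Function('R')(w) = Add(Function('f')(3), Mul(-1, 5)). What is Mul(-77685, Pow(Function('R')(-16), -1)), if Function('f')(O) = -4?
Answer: Rational(25895, 3) ≈ 8631.7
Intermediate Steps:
Function('R')(w) = -9 (Function('R')(w) = Add(-4, Mul(-1, 5)) = Add(-4, -5) = -9)
Mul(-77685, Pow(Function('R')(-16), -1)) = Mul(-77685, Pow(-9, -1)) = Mul(-77685, Rational(-1, 9)) = Rational(25895, 3)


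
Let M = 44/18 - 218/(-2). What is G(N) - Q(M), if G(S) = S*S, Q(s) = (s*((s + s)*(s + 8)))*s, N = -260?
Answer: -2168964584450/6561 ≈ -3.3058e+8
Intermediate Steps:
M = 1003/9 (M = 44*(1/18) - 218*(-1/2) = 22/9 + 109 = 1003/9 ≈ 111.44)
Q(s) = 2*s**3*(8 + s) (Q(s) = (s*((2*s)*(8 + s)))*s = (s*(2*s*(8 + s)))*s = (2*s**2*(8 + s))*s = 2*s**3*(8 + s))
G(S) = S**2
G(N) - Q(M) = (-260)**2 - 2*(1003/9)**3*(8 + 1003/9) = 67600 - 2*1009027027*1075/(729*9) = 67600 - 1*2169408108050/6561 = 67600 - 2169408108050/6561 = -2168964584450/6561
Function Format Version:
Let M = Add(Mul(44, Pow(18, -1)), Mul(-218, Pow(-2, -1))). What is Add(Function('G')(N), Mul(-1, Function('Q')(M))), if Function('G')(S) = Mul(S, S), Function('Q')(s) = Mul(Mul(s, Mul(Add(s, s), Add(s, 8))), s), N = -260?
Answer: Rational(-2168964584450, 6561) ≈ -3.3058e+8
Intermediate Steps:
M = Rational(1003, 9) (M = Add(Mul(44, Rational(1, 18)), Mul(-218, Rational(-1, 2))) = Add(Rational(22, 9), 109) = Rational(1003, 9) ≈ 111.44)
Function('Q')(s) = Mul(2, Pow(s, 3), Add(8, s)) (Function('Q')(s) = Mul(Mul(s, Mul(Mul(2, s), Add(8, s))), s) = Mul(Mul(s, Mul(2, s, Add(8, s))), s) = Mul(Mul(2, Pow(s, 2), Add(8, s)), s) = Mul(2, Pow(s, 3), Add(8, s)))
Function('G')(S) = Pow(S, 2)
Add(Function('G')(N), Mul(-1, Function('Q')(M))) = Add(Pow(-260, 2), Mul(-1, Mul(2, Pow(Rational(1003, 9), 3), Add(8, Rational(1003, 9))))) = Add(67600, Mul(-1, Mul(2, Rational(1009027027, 729), Rational(1075, 9)))) = Add(67600, Mul(-1, Rational(2169408108050, 6561))) = Add(67600, Rational(-2169408108050, 6561)) = Rational(-2168964584450, 6561)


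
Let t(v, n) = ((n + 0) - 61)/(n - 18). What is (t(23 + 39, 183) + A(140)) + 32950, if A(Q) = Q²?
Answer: 8670872/165 ≈ 52551.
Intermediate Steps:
t(v, n) = (-61 + n)/(-18 + n) (t(v, n) = (n - 61)/(-18 + n) = (-61 + n)/(-18 + n))
(t(23 + 39, 183) + A(140)) + 32950 = ((-61 + 183)/(-18 + 183) + 140²) + 32950 = (122/165 + 19600) + 32950 = 3234122/165 + 32950 = 8670872/165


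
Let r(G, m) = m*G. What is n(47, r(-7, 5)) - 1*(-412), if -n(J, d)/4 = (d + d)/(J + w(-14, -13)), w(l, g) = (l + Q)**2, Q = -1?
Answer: 14043/34 ≈ 413.03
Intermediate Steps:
r(G, m) = G*m
w(l, g) = (-1 + l)**2 (w(l, g) = (l - 1)**2 = (-1 + l)**2)
n(J, d) = -8*d/(225 + J) (n(J, d) = -4*(d + d)/(J + (-1 - 14)**2) = -4*2*d/(J + (-15)**2) = -4*2*d/(J + 225) = -4*2*d/(225 + J) = -8*d/(225 + J))
n(47, r(-7, 5)) - 1*(-412) = -8*(-7*5)/(225 + 47) - 1*(-412) = -8*(-35)/272 + 412 = -8*(-35)*1/272 + 412 = 35/34 + 412 = 14043/34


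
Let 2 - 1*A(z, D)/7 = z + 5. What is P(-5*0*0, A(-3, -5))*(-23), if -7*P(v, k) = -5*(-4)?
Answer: 460/7 ≈ 65.714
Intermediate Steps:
A(z, D) = -21 - 7*z (A(z, D) = 14 - 7*(z + 5) = 14 - 7*(5 + z) = 14 + (-35 - 7*z) = -21 - 7*z)
P(v, k) = -20/7 (P(v, k) = -(-5)*(-4)/7 = -1/7*20 = -20/7)
P(-5*0*0, A(-3, -5))*(-23) = -20/7*(-23) = 460/7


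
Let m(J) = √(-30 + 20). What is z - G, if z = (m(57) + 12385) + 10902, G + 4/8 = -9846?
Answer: 66267/2 + I*√10 ≈ 33134.0 + 3.1623*I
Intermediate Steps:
m(J) = I*√10 (m(J) = √(-10) = I*√10)
G = -19693/2 (G = -½ - 9846 = -19693/2 ≈ -9846.5)
z = 23287 + I*√10 (z = (I*√10 + 12385) + 10902 = (12385 + I*√10) + 10902 = 23287 + I*√10 ≈ 23287.0 + 3.1623*I)
z - G = (23287 + I*√10) - 1*(-19693/2) = (23287 + I*√10) + 19693/2 = 66267/2 + I*√10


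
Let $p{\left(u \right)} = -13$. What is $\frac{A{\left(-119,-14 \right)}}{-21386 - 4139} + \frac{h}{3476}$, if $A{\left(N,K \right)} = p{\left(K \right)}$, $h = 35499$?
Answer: $\frac{906157163}{88724900} \approx 10.213$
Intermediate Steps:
$A{\left(N,K \right)} = -13$
$\frac{A{\left(-119,-14 \right)}}{-21386 - 4139} + \frac{h}{3476} = - \frac{13}{-21386 - 4139} + \frac{35499}{3476} = - \frac{13}{-25525} + 35499 \cdot \frac{1}{3476} = \left(-13\right) \left(- \frac{1}{25525}\right) + \frac{35499}{3476} = \frac{13}{25525} + \frac{35499}{3476} = \frac{906157163}{88724900}$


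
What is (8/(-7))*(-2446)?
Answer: 19568/7 ≈ 2795.4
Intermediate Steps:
(8/(-7))*(-2446) = (8*(-⅐))*(-2446) = -8/7*(-2446) = 19568/7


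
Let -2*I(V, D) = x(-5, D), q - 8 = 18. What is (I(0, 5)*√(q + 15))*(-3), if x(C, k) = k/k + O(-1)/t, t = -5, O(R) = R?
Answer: 9*√41/5 ≈ 11.526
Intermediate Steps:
q = 26 (q = 8 + 18 = 26)
x(C, k) = 6/5 (x(C, k) = k/k - 1/(-5) = 1 - 1*(-⅕) = 1 + ⅕ = 6/5)
I(V, D) = -⅗ (I(V, D) = -½*6/5 = -⅗)
(I(0, 5)*√(q + 15))*(-3) = -3*√(26 + 15)/5*(-3) = -3*√41/5*(-3) = 9*√41/5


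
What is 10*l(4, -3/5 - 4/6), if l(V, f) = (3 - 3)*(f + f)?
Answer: 0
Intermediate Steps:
l(V, f) = 0 (l(V, f) = 0*(2*f) = 0)
10*l(4, -3/5 - 4/6) = 10*0 = 0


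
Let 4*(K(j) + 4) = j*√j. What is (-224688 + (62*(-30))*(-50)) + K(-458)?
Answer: -131692 - 229*I*√458/2 ≈ -1.3169e+5 - 2450.4*I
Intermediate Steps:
K(j) = -4 + j^(3/2)/4 (K(j) = -4 + (j*√j)/4 = -4 + j^(3/2)/4)
(-224688 + (62*(-30))*(-50)) + K(-458) = (-224688 + (62*(-30))*(-50)) + (-4 + (-458)^(3/2)/4) = (-224688 - 1860*(-50)) + (-4 + (-458*I*√458)/4) = (-224688 + 93000) + (-4 - 229*I*√458/2) = -131688 + (-4 - 229*I*√458/2) = -131692 - 229*I*√458/2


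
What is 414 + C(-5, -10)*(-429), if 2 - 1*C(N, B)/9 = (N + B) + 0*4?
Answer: -65223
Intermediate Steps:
C(N, B) = 18 - 9*B - 9*N (C(N, B) = 18 - 9*((N + B) + 0*4) = 18 - 9*((B + N) + 0) = 18 - 9*(B + N) = 18 + (-9*B - 9*N) = 18 - 9*B - 9*N)
414 + C(-5, -10)*(-429) = 414 + (18 - 9*(-10) - 9*(-5))*(-429) = 414 + (18 + 90 + 45)*(-429) = 414 + 153*(-429) = 414 - 65637 = -65223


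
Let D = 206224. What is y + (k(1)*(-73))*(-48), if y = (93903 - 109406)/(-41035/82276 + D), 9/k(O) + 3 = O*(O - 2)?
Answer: -133771033441304/16967244789 ≈ -7884.1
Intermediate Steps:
k(O) = 9/(-3 + O*(-2 + O)) (k(O) = 9/(-3 + O*(O - 2)) = 9/(-3 + O*(-2 + O)))
y = -1275524828/16967244789 (y = (93903 - 109406)/(-41035/82276 + 206224) = -15503/(-41035*1/82276 + 206224) = -15503/(-41035/82276 + 206224) = -15503/16967244789/82276 = -15503*82276/16967244789 = -1275524828/16967244789 ≈ -0.075176)
y + (k(1)*(-73))*(-48) = -1275524828/16967244789 + ((9/(-3 + 1² - 2*1))*(-73))*(-48) = -1275524828/16967244789 + ((9/(-3 + 1 - 2))*(-73))*(-48) = -1275524828/16967244789 + ((9/(-4))*(-73))*(-48) = -1275524828/16967244789 + ((9*(-¼))*(-73))*(-48) = -1275524828/16967244789 - 9/4*(-73)*(-48) = -1275524828/16967244789 + (657/4)*(-48) = -1275524828/16967244789 - 7884 = -133771033441304/16967244789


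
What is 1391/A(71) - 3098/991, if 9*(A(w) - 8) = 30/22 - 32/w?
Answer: 9512927339/56432495 ≈ 168.57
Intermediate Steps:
A(w) = 269/33 - 32/(9*w) (A(w) = 8 + (30/22 - 32/w)/9 = 8 + (30*(1/22) - 32/w)/9 = 8 + (15/11 - 32/w)/9 = 8 + (5/33 - 32/(9*w)) = 269/33 - 32/(9*w))
1391/A(71) - 3098/991 = 1391/(((1/99)*(-352 + 807*71)/71)) - 3098/991 = 1391/(((1/99)*(1/71)*(-352 + 57297))) - 3098*1/991 = 1391/(((1/99)*(1/71)*56945)) - 3098/991 = 1391/(56945/7029) - 3098/991 = 1391*(7029/56945) - 3098/991 = 9777339/56945 - 3098/991 = 9512927339/56432495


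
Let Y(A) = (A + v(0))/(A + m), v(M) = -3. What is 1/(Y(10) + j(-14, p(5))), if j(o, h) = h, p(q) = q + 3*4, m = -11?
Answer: ⅒ ≈ 0.10000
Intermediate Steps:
p(q) = 12 + q (p(q) = q + 12 = 12 + q)
Y(A) = (-3 + A)/(-11 + A) (Y(A) = (A - 3)/(A - 11) = (-3 + A)/(-11 + A))
1/(Y(10) + j(-14, p(5))) = 1/((-3 + 10)/(-11 + 10) + (12 + 5)) = 1/(7/(-1) + 17) = 1/(-1*7 + 17) = 1/(-7 + 17) = 1/10 = ⅒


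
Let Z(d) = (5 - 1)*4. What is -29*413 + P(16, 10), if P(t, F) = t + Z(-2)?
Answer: -11945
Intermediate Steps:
Z(d) = 16 (Z(d) = 4*4 = 16)
P(t, F) = 16 + t (P(t, F) = t + 16 = 16 + t)
-29*413 + P(16, 10) = -29*413 + (16 + 16) = -11977 + 32 = -11945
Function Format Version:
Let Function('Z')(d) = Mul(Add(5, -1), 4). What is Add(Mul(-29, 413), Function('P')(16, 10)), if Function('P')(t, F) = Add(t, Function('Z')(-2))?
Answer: -11945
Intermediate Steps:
Function('Z')(d) = 16 (Function('Z')(d) = Mul(4, 4) = 16)
Function('P')(t, F) = Add(16, t) (Function('P')(t, F) = Add(t, 16) = Add(16, t))
Add(Mul(-29, 413), Function('P')(16, 10)) = Add(Mul(-29, 413), Add(16, 16)) = Add(-11977, 32) = -11945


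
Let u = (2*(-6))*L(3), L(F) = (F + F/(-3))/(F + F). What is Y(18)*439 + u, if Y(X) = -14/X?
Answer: -3109/9 ≈ -345.44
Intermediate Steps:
L(F) = 1/3 (L(F) = (F + F*(-1/3))/((2*F)) = (F - F/3)*(1/(2*F)) = (2*F/3)*(1/(2*F)) = 1/3)
u = -4 (u = (2*(-6))*(1/3) = -12*1/3 = -4)
Y(18)*439 + u = -14/18*439 - 4 = -14*1/18*439 - 4 = -7/9*439 - 4 = -3073/9 - 4 = -3109/9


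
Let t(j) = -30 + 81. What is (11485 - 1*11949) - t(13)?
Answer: -515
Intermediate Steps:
t(j) = 51
(11485 - 1*11949) - t(13) = (11485 - 1*11949) - 1*51 = (11485 - 11949) - 51 = -464 - 51 = -515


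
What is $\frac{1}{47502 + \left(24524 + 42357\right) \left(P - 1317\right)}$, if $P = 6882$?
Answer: $\frac{1}{372240267} \approx 2.6864 \cdot 10^{-9}$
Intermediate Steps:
$\frac{1}{47502 + \left(24524 + 42357\right) \left(P - 1317\right)} = \frac{1}{47502 + \left(24524 + 42357\right) \left(6882 - 1317\right)} = \frac{1}{47502 + 66881 \cdot 5565} = \frac{1}{47502 + 372192765} = \frac{1}{372240267}$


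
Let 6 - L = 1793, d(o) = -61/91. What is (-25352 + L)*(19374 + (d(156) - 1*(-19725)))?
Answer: -13794164396/13 ≈ -1.0611e+9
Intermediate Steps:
d(o) = -61/91 (d(o) = -61*1/91 = -61/91)
L = -1787 (L = 6 - 1*1793 = 6 - 1793 = -1787)
(-25352 + L)*(19374 + (d(156) - 1*(-19725))) = (-25352 - 1787)*(19374 + (-61/91 - 1*(-19725))) = -27139*(19374 + (-61/91 + 19725)) = -27139*(19374 + 1794914/91) = -27139*3557948/91 = -13794164396/13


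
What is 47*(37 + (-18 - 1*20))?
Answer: -47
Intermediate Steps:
47*(37 + (-18 - 1*20)) = 47*(37 + (-18 - 20)) = 47*(37 - 38) = 47*(-1) = -47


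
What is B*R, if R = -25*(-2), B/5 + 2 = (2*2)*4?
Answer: 3500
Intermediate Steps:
B = 70 (B = -10 + 5*((2*2)*4) = -10 + 5*(4*4) = -10 + 5*16 = -10 + 80 = 70)
R = 50
B*R = 70*50 = 3500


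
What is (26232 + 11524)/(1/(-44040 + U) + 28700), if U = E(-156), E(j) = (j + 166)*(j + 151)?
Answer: 1664662040/1265382999 ≈ 1.3155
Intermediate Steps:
E(j) = (151 + j)*(166 + j) (E(j) = (166 + j)*(151 + j) = (151 + j)*(166 + j))
U = -50 (U = 25066 + (-156)² + 317*(-156) = 25066 + 24336 - 49452 = -50)
(26232 + 11524)/(1/(-44040 + U) + 28700) = (26232 + 11524)/(1/(-44040 - 50) + 28700) = 37756/(1/(-44090) + 28700) = 37756/(-1/44090 + 28700) = 37756/(1265382999/44090) = 37756*(44090/1265382999) = 1664662040/1265382999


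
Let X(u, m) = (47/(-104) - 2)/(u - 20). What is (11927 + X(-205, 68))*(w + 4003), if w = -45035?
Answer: -95430876673/195 ≈ -4.8939e+8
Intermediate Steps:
X(u, m) = -255/(104*(-20 + u)) (X(u, m) = (47*(-1/104) - 2)/(-20 + u) = (-47/104 - 2)/(-20 + u) = -255/(104*(-20 + u)))
(11927 + X(-205, 68))*(w + 4003) = (11927 - 255/(-2080 + 104*(-205)))*(-45035 + 4003) = (11927 - 255/(-2080 - 21320))*(-41032) = (11927 - 255/(-23400))*(-41032) = (11927 - 255*(-1/23400))*(-41032) = (11927 + 17/1560)*(-41032) = (18606137/1560)*(-41032) = -95430876673/195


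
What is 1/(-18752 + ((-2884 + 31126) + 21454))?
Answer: 1/30944 ≈ 3.2316e-5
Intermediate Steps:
1/(-18752 + ((-2884 + 31126) + 21454)) = 1/(-18752 + (28242 + 21454)) = 1/(-18752 + 49696) = 1/30944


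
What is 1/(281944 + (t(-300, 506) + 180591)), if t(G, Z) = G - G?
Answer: 1/462535 ≈ 2.1620e-6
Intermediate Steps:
t(G, Z) = 0
1/(281944 + (t(-300, 506) + 180591)) = 1/(281944 + (0 + 180591)) = 1/(281944 + 180591) = 1/462535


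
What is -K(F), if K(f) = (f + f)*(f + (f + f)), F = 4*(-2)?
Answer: -384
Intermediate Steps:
F = -8
K(f) = 6*f² (K(f) = (2*f)*(f + 2*f) = (2*f)*(3*f) = 6*f²)
-K(F) = -6*(-8)² = -6*64 = -1*384 = -384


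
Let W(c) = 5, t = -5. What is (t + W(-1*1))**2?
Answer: 0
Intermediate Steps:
(t + W(-1*1))**2 = (-5 + 5)**2 = 0**2 = 0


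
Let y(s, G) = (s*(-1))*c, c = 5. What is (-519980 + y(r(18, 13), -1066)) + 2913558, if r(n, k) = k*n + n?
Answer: 2392318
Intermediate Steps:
r(n, k) = n + k*n
y(s, G) = -5*s (y(s, G) = (s*(-1))*5 = -s*5 = -5*s)
(-519980 + y(r(18, 13), -1066)) + 2913558 = (-519980 - 90*(1 + 13)) + 2913558 = (-519980 - 90*14) + 2913558 = (-519980 - 5*252) + 2913558 = (-519980 - 1260) + 2913558 = -521240 + 2913558 = 2392318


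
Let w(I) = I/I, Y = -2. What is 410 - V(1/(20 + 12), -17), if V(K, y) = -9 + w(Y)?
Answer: 418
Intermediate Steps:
w(I) = 1
V(K, y) = -8 (V(K, y) = -9 + 1 = -8)
410 - V(1/(20 + 12), -17) = 410 - 1*(-8) = 410 + 8 = 418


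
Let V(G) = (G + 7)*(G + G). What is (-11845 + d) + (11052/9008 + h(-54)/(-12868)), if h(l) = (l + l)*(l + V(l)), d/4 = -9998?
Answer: -375228438249/7244684 ≈ -51794.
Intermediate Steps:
V(G) = 2*G*(7 + G) (V(G) = (7 + G)*(2*G) = 2*G*(7 + G))
d = -39992 (d = 4*(-9998) = -39992)
h(l) = 2*l*(l + 2*l*(7 + l)) (h(l) = (l + l)*(l + 2*l*(7 + l)) = (2*l)*(l + 2*l*(7 + l)) = 2*l*(l + 2*l*(7 + l)))
(-11845 + d) + (11052/9008 + h(-54)/(-12868)) = (-11845 - 39992) + (11052/9008 + ((-54)**2*(30 + 4*(-54)))/(-12868)) = -51837 + (11052*(1/9008) + (2916*(30 - 216))*(-1/12868)) = -51837 + (2763/2252 + (2916*(-186))*(-1/12868)) = -51837 + (2763/2252 - 542376*(-1/12868)) = -51837 + (2763/2252 + 135594/3217) = -51837 + 314246259/7244684 = -375228438249/7244684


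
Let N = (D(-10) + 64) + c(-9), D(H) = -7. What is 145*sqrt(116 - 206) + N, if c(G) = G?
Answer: 48 + 435*I*sqrt(10) ≈ 48.0 + 1375.6*I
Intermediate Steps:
N = 48 (N = (-7 + 64) - 9 = 57 - 9 = 48)
145*sqrt(116 - 206) + N = 145*sqrt(116 - 206) + 48 = 145*sqrt(-90) + 48 = 145*(3*I*sqrt(10)) + 48 = 435*I*sqrt(10) + 48 = 48 + 435*I*sqrt(10)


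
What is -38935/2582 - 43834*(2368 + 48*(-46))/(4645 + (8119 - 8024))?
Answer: -914662699/611934 ≈ -1494.7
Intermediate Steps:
-38935/2582 - 43834*(2368 + 48*(-46))/(4645 + (8119 - 8024)) = -38935*1/2582 - 43834*(2368 - 2208)/(4645 + 95) = -38935/2582 - 43834/(4740/160) = -38935/2582 - 43834/(4740*(1/160)) = -38935/2582 - 43834/237/8 = -38935/2582 - 43834*8/237 = -38935/2582 - 350672/237 = -914662699/611934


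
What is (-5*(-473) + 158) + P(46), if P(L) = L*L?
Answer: 4639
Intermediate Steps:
P(L) = L²
(-5*(-473) + 158) + P(46) = (-5*(-473) + 158) + 46² = (2365 + 158) + 2116 = 2523 + 2116 = 4639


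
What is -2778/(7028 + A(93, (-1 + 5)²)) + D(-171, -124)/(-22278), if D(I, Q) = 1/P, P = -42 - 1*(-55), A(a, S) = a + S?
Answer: -2292179/5888818 ≈ -0.38924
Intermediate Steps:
A(a, S) = S + a
P = 13 (P = -42 + 55 = 13)
D(I, Q) = 1/13
-2778/(7028 + A(93, (-1 + 5)²)) + D(-171, -124)/(-22278) = -2778/(7028 + ((-1 + 5)² + 93)) + (1/13)/(-22278) = -2778/(7028 + (4² + 93)) + (1/13)*(-1/22278) = -2778/(7028 + (16 + 93)) - 1/289614 = -2778/(7028 + 109) - 1/289614 = -2778/7137 - 1/289614 = -2778*1/7137 - 1/289614 = -926/2379 - 1/289614 = -2292179/5888818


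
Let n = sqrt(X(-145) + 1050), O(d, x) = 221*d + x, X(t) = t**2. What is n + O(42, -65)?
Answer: 9217 + 5*sqrt(883) ≈ 9365.6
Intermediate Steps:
O(d, x) = x + 221*d
n = 5*sqrt(883) (n = sqrt((-145)**2 + 1050) = sqrt(21025 + 1050) = sqrt(22075) = 5*sqrt(883) ≈ 148.58)
n + O(42, -65) = 5*sqrt(883) + (-65 + 221*42) = 5*sqrt(883) + (-65 + 9282) = 5*sqrt(883) + 9217 = 9217 + 5*sqrt(883)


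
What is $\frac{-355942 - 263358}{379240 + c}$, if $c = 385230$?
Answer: $- \frac{61930}{76447} \approx -0.8101$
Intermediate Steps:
$\frac{-355942 - 263358}{379240 + c} = \frac{-355942 - 263358}{379240 + 385230} = \frac{-355942 - 263358}{764470} = \left(-355942 - 263358\right) \frac{1}{764470} = \left(-619300\right) \frac{1}{764470} = - \frac{61930}{76447}$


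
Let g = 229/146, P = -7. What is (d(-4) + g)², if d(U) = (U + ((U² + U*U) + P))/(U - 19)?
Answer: 4844401/11276164 ≈ 0.42961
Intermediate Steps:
d(U) = (-7 + U + 2*U²)/(-19 + U) (d(U) = (U + ((U² + U*U) - 7))/(U - 19) = (U + ((U² + U²) - 7))/(-19 + U) = (U + (2*U² - 7))/(-19 + U) = (U + (-7 + 2*U²))/(-19 + U) = (-7 + U + 2*U²)/(-19 + U))
g = 229/146 (g = 229*(1/146) = 229/146 ≈ 1.5685)
(d(-4) + g)² = ((-7 - 4 + 2*(-4)²)/(-19 - 4) + 229/146)² = ((-7 - 4 + 2*16)/(-23) + 229/146)² = (-(-7 - 4 + 32)/23 + 229/146)² = (-1/23*21 + 229/146)² = (-21/23 + 229/146)² = (2201/3358)² = 4844401/11276164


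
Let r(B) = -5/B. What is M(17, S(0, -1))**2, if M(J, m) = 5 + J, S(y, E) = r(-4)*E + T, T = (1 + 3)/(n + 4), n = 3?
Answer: 484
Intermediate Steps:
T = 4/7 (T = (1 + 3)/(3 + 4) = 4/7 ≈ 0.57143)
S(y, E) = 4/7 + 5*E/4 (S(y, E) = (-5/(-4))*E + 4/7 = (-5*(-1/4))*E + 4/7 = 5*E/4 + 4/7 = 4/7 + 5*E/4)
M(17, S(0, -1))**2 = (5 + 17)**2 = 22**2 = 484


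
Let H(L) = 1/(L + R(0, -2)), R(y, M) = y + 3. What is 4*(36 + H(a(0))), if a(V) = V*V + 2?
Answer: 724/5 ≈ 144.80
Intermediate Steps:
R(y, M) = 3 + y
a(V) = 2 + V**2 (a(V) = V**2 + 2 = 2 + V**2)
H(L) = 1/(3 + L) (H(L) = 1/(L + (3 + 0)) = 1/(L + 3) = 1/(3 + L))
4*(36 + H(a(0))) = 4*(36 + 1/(3 + (2 + 0**2))) = 4*(36 + 1/(3 + (2 + 0))) = 4*(36 + 1/(3 + 2)) = 4*(36 + 1/5) = 4*(181/5) = 724/5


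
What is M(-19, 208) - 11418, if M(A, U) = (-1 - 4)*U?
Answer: -12458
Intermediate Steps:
M(A, U) = -5*U
M(-19, 208) - 11418 = -5*208 - 11418 = -1040 - 11418 = -12458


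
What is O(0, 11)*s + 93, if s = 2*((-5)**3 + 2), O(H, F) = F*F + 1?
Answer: -29919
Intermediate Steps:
O(H, F) = 1 + F**2 (O(H, F) = F**2 + 1 = 1 + F**2)
s = -246 (s = 2*(-125 + 2) = 2*(-123) = -246)
O(0, 11)*s + 93 = (1 + 11**2)*(-246) + 93 = (1 + 121)*(-246) + 93 = 122*(-246) + 93 = -30012 + 93 = -29919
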